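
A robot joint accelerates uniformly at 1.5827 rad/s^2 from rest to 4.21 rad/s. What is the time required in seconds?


t = delta_omega / alpha = 4.21 / 1.5827 = 2.6600

2.6600 s


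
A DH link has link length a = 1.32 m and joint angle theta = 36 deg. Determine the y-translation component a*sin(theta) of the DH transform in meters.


a*sin(theta) = 1.32*sin(36 deg) = 0.7759

0.7759 m


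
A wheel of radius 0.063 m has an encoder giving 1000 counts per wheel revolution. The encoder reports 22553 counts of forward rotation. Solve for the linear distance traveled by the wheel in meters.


revs = 22553/1000 = 22.553000
d = revs * 2*pi*r = 22.553000 * 2*pi*0.063 = 8.9274

8.9274 m


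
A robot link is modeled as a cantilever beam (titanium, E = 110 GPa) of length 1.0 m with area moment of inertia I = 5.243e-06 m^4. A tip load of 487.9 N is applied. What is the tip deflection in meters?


delta = F*L^3/(3*E*I) = 487.9*1.0^3/(3*1.100e+11*5.243e-06)
      = 487.9/1730190 = 2.8199e-04

2.8199e-04 m


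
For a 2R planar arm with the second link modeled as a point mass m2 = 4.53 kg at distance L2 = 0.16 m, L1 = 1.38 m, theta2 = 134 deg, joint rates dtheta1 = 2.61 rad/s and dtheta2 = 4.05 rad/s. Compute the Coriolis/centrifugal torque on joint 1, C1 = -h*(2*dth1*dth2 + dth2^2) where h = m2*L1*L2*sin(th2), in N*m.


h = m2*L1*L2*sin(th2) = 4.53*1.38*0.16*sin(134 deg) = 0.719501
C1 = -h*(2*2.61*4.05 + 4.05^2) = -0.719501*37.5435 = -27.0126

-27.0126 N*m


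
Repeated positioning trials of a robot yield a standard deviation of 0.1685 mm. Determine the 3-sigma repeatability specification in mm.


repeatability = 3*sigma = 3*0.1685 = 0.5055

0.5055 mm


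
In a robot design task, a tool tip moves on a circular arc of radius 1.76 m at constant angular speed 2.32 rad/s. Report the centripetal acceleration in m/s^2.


a_c = omega^2 * r = 2.32^2 * 1.76 = 9.4730

9.4730 m/s^2


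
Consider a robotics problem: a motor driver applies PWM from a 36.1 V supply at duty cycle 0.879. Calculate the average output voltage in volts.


V_avg = V_supply * D = 36.1*0.879 = 31.7319

31.7319 V


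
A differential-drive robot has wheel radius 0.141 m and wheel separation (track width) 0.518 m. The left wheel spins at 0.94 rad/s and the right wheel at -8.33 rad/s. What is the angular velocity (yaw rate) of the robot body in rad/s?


omega = r*(wR - wL)/L = 0.141*(-8.33 - (0.94))/0.518 = -2.5233

-2.5233 rad/s


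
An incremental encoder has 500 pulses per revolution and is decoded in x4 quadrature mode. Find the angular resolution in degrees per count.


resolution = 360 / (PPR * 4) = 360 / 2000 = 0.1800

0.1800 degrees


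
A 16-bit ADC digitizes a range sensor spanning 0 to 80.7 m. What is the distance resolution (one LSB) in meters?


res = range / 2^n = 80.7/2^16 = 80.7/65536 = 0.0012

0.0012 m


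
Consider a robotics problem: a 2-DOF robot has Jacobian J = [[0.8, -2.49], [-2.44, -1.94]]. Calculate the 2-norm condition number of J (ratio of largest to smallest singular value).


JJ^T eigenvalues: trace(JJ^T) = 16.5573, det(JJ^T) = det(J)^2 = 58.18028176
s_max^2 = (16.5573 + sqrt(41.42305625))/2 = 11.49668730
s_min^2 = (16.5573 - sqrt(41.42305625))/2 = 5.06061270
kappa = s_max/s_min = sqrt(11.49668730/5.06061270) = 1.5072

1.5072


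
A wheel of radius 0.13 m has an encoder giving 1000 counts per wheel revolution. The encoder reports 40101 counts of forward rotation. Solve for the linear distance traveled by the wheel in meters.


revs = 40101/1000 = 40.101000
d = revs * 2*pi*r = 40.101000 * 2*pi*0.13 = 32.7551

32.7551 m


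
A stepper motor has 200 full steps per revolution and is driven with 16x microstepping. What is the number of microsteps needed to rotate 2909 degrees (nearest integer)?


step_size = 360/(200*16) = 360/3200 = 0.112500 deg
n = 2909/(360/3200) = 2909*3200/360 = 25857.7778 -> 25858

25858 steps


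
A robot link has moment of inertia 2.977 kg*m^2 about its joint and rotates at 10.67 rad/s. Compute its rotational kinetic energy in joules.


KE = (1/2)*I*omega^2 = 0.5*2.977*10.67^2 = 169.4641

169.4641 J


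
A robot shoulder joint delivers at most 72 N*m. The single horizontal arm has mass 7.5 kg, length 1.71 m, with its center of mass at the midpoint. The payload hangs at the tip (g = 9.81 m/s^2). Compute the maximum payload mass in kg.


tau_arm = m_arm*g*(L/2) = 7.5*9.81*1.71/2 = 62.9066 N*m
tau_payload = tau_max - tau_arm = 72 - 62.9066 = 9.0934
m_payload = tau_payload / (g*L) = 9.0934 / (9.81*1.71) = 0.5421

0.5421 kg


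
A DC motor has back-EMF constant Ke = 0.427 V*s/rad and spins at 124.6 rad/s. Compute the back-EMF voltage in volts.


V_emf = Ke * omega = 0.427*124.6 = 53.2042

53.2042 V


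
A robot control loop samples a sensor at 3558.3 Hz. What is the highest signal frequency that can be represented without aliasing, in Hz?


f_max = f_s/2 = 3558.3/2 = 1779.1500

1779.1500 Hz


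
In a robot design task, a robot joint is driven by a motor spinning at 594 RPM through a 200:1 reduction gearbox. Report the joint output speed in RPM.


omega_joint = omega_motor / N = 594 / 200 = 2.9700

2.9700 RPM


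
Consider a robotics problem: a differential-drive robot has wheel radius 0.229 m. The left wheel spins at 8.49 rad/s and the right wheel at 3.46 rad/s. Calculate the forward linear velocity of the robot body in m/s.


v = r*(wR + wL)/2 = 0.229*(3.46 + 8.49)/2 = 1.3683

1.3683 m/s


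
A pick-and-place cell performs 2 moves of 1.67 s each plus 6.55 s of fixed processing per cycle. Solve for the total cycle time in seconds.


T = 2*1.67 + 6.55 = 9.8900

9.8900 s


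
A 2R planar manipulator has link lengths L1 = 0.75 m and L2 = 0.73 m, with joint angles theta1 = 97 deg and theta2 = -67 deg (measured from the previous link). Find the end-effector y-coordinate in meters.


y = L1*sin(th1) + L2*sin(th1+th2) = 0.75*sin(97 deg) + 0.73*sin(30 deg) = 1.1094

1.1094 m


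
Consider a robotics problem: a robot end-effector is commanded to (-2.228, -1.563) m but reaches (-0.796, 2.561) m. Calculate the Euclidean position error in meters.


dx = -0.796 - (-2.228) = 1.4320, dy = 2.561 - (-1.563) = 4.1240
err = sqrt(2.050624 + 17.007376) = 4.3655

4.3655 m


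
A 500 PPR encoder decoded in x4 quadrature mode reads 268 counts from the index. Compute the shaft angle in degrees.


angle = counts * 360 / (PPR*4) = 268 * 360 / 2000 = 48.2400

48.2400 degrees


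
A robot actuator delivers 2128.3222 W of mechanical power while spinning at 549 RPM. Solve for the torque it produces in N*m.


omega = 549 * 2*pi/60 = 57.491146 rad/s
tau = P / omega = 2128.3222 / 57.491146 = 37.0200

37.0200 N*m


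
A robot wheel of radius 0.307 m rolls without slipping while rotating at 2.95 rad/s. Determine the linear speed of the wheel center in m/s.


v = omega * r = 2.95 * 0.307 = 0.9057

0.9057 m/s


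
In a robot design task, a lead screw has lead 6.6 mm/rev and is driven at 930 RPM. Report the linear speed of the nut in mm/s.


v = lead * (RPM/60) = 6.6*930/60 = 102.3000

102.3000 mm/s


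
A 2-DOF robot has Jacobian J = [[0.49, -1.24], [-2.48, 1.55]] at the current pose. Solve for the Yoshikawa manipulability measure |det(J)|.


det(J) = 0.49*1.55 - (-1.24)*(-2.48) = -2.3157
|det(J)| = 2.3157

2.3157


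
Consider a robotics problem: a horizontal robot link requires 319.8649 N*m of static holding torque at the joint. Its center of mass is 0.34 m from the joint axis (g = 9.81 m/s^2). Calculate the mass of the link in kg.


m = tau / (g*L) = 319.8649 / (9.81 * 0.34) = 95.9000

95.9000 kg


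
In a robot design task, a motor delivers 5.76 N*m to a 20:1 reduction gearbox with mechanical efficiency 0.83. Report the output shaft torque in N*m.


tau_out = tau_in * N * eta = 5.76 * 20 * 0.83 = 95.6160

95.6160 N*m


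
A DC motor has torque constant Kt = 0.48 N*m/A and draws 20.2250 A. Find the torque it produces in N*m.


tau = Kt * I = 0.48*20.2250 = 9.7080

9.7080 N*m


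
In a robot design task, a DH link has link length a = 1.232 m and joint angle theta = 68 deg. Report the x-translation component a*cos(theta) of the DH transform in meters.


a*cos(theta) = 1.232*cos(68 deg) = 0.4615

0.4615 m


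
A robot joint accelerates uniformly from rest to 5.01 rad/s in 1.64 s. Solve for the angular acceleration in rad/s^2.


alpha = delta_omega / t = 5.01 / 1.64 = 3.0549

3.0549 rad/s^2


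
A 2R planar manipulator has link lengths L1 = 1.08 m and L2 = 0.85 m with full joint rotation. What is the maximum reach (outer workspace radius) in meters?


r_max = L1 + L2 = 1.08 + 0.85 = 1.9300

1.9300 m


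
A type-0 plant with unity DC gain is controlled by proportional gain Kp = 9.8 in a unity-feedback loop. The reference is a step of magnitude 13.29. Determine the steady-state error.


e_ss = R/(1 + Kp) = 13.29/(1 + 9.8) = 13.29/10.8000 = 1.2306

1.2306


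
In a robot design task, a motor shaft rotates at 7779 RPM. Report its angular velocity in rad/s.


omega = 7779 * 2*pi/60 = 814.6150

814.6150 rad/s


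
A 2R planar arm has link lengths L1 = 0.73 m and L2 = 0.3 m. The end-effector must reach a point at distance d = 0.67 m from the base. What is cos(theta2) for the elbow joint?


cos(th2) = (d^2 - L1^2 - L2^2)/(2*L1*L2) = (0.67^2 - 0.73^2 - 0.3^2)/(2*0.73*0.3) = -0.3973

-0.3973


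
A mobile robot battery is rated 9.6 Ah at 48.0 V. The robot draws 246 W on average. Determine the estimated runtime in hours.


E = 9.6*48.0 = 460.8000 Wh
t = E/P = 460.8000/246 = 1.8732

1.8732 hours


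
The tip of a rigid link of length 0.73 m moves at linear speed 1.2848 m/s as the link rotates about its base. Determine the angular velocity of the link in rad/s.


omega = v / L = 1.2848 / 0.73 = 1.7600

1.7600 rad/s


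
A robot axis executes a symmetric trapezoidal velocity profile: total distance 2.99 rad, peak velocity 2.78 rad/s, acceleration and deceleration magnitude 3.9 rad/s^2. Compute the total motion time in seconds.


t_acc = v/a = 2.78/3.9 = 0.712821 s
d_acc = v^2/(2a) = 0.990821 rad (each ramp)
d_cruise = 2.99 - 2*0.990821 = 1.008358 rad
t_cruise = 1.008358/2.78 = 0.362719 s
t_total = 2*0.712821 + 0.362719 = 1.7884

1.7884 s


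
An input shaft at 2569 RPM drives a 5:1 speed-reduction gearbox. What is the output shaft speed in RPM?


omega_out = omega_in / N = 2569 / 5 = 513.8000

513.8000 RPM


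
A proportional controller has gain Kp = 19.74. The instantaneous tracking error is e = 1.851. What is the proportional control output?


u_P = Kp * e = 19.74 * 1.851 = 36.5387

36.5387


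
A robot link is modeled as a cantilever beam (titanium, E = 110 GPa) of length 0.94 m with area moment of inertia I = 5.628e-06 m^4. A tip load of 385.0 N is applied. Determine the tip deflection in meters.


delta = F*L^3/(3*E*I) = 385.0*0.94^3/(3*1.100e+11*5.628e-06)
      = 319.77484/1857240 = 1.7218e-04

1.7218e-04 m


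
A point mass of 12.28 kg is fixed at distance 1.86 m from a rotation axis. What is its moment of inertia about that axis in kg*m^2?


I = m*r^2 = 12.28*1.86^2 = 42.4839

42.4839 kg*m^2


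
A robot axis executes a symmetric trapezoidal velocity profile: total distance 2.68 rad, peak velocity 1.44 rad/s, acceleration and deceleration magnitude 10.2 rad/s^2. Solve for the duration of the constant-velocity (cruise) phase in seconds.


t_acc = v/a = 0.141176 s, d_acc = v^2/(2a) = 0.101647 rad each
d_cruise = 2.68 - 2*0.101647 = 2.476706 rad
t_cruise = d_cruise/v = 2.476706/1.44 = 1.7199

1.7199 s


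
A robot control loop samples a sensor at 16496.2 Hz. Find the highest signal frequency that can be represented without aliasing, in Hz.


f_max = f_s/2 = 16496.2/2 = 8248.1000

8248.1000 Hz


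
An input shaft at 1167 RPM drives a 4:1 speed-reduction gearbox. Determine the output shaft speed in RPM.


omega_out = omega_in / N = 1167 / 4 = 291.7500

291.7500 RPM


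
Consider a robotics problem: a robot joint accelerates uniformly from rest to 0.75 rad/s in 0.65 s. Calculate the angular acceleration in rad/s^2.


alpha = delta_omega / t = 0.75 / 0.65 = 1.1538

1.1538 rad/s^2


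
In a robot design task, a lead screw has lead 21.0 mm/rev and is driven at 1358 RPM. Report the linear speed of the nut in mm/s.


v = lead * (RPM/60) = 21.0*1358/60 = 475.3000

475.3000 mm/s


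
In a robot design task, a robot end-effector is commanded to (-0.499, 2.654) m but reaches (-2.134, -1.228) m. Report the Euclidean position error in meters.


dx = -2.134 - (-0.499) = -1.6350, dy = -1.228 - (2.654) = -3.8820
err = sqrt(2.673225 + 15.069924) = 4.2123

4.2123 m


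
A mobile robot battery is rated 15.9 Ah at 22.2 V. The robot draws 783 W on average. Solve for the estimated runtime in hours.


E = 15.9*22.2 = 352.9800 Wh
t = E/P = 352.9800/783 = 0.4508

0.4508 hours


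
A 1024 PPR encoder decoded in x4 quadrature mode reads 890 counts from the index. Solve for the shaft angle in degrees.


angle = counts * 360 / (PPR*4) = 890 * 360 / 4096 = 78.2227

78.2227 degrees


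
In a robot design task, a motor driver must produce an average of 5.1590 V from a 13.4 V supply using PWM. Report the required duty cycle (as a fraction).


D = V_avg/V_supply = 5.1590/13.4 = 0.3850

0.3850


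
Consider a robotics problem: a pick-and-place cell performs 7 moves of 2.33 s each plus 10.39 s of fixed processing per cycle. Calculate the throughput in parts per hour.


T_cycle = 7*2.33 + 10.39 = 26.7000 s
rate = 3600/T = 134.8315

134.8315 parts/hour


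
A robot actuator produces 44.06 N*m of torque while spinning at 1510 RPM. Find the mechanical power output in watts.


omega = 1510 * 2*pi/60 = 158.126830 rad/s
P = tau * omega = 44.06 * 158.126830 = 6967.0681

6967.0681 W


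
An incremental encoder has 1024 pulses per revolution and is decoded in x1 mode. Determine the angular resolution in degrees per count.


resolution = 360 / (PPR * 1) = 360 / 1024 = 0.3516

0.3516 degrees


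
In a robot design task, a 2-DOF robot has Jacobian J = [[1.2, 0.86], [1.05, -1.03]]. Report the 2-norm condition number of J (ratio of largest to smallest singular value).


JJ^T eigenvalues: trace(JJ^T) = 4.3430, det(JJ^T) = det(J)^2 = 4.57532100
s_max^2 = (4.3430 + sqrt(0.56036500))/2 = 2.54578766
s_min^2 = (4.3430 - sqrt(0.56036500))/2 = 1.79721234
kappa = s_max/s_min = sqrt(2.54578766/1.79721234) = 1.1902

1.1902


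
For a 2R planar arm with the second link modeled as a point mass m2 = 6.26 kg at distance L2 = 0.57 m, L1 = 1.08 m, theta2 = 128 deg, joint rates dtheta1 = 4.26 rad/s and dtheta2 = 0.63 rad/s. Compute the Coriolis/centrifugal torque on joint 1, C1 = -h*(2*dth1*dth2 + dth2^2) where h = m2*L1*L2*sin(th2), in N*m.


h = m2*L1*L2*sin(th2) = 6.26*1.08*0.57*sin(128 deg) = 3.036722
C1 = -h*(2*4.26*0.63 + 0.63^2) = -3.036722*5.7645 = -17.5052

-17.5052 N*m


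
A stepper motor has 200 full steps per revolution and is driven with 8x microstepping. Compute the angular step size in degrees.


step = 360/(200*8) = 360/1600 = 0.2250

0.2250 degrees


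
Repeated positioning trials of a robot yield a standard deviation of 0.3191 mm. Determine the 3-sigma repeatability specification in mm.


repeatability = 3*sigma = 3*0.3191 = 0.9573

0.9573 mm


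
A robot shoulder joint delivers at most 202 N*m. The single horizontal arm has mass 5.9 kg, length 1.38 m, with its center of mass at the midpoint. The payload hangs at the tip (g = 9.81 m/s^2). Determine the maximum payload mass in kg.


tau_arm = m_arm*g*(L/2) = 5.9*9.81*1.38/2 = 39.9365 N*m
tau_payload = tau_max - tau_arm = 202 - 39.9365 = 162.0635
m_payload = tau_payload / (g*L) = 162.0635 / (9.81*1.38) = 11.9712

11.9712 kg


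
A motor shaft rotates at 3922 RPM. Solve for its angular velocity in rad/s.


omega = 3922 * 2*pi/60 = 410.7109

410.7109 rad/s


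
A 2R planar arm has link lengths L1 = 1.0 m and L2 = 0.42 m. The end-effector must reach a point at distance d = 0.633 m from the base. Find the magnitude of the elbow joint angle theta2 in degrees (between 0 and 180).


cos(th2) = (d^2 - L1^2 - L2^2)/(2*L1*L2) = (0.633^2 - 1.0^2 - 0.42^2)/(2*1.0*0.42) = -0.92346548
th2 = acos(-0.92346548) = 157.4381 deg

157.4381 degrees


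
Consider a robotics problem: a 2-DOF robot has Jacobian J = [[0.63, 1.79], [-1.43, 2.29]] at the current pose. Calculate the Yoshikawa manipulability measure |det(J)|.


det(J) = 0.63*2.29 - (1.79)*(-1.43) = 4.0024
|det(J)| = 4.0024

4.0024


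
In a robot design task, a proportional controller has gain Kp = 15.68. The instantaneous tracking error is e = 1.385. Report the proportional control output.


u_P = Kp * e = 15.68 * 1.385 = 21.7168

21.7168


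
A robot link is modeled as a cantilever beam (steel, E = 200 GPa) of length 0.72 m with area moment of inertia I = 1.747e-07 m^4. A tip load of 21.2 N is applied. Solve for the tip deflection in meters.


delta = F*L^3/(3*E*I) = 21.2*0.72^3/(3*2.000e+11*1.747e-07)
      = 7.9128576/104820 = 7.5490e-05

7.5490e-05 m


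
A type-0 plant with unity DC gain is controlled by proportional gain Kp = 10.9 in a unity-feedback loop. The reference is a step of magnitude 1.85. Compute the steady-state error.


e_ss = R/(1 + Kp) = 1.85/(1 + 10.9) = 1.85/11.9000 = 0.1555

0.1555


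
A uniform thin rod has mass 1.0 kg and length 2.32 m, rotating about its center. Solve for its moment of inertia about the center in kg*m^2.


I = (1/12)*m*L^2 = (1/12)*1.0*2.32^2 = 0.4485

0.4485 kg*m^2


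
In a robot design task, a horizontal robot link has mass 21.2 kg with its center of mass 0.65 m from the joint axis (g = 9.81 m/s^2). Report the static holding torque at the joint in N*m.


tau = m*g*L = 21.2 * 9.81 * 0.65 = 135.1818

135.1818 N*m


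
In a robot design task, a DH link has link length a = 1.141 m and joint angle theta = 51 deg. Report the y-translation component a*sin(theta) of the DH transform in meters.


a*sin(theta) = 1.141*sin(51 deg) = 0.8867

0.8867 m


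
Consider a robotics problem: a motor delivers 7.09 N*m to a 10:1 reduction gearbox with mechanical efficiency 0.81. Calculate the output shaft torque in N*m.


tau_out = tau_in * N * eta = 7.09 * 10 * 0.81 = 57.4290

57.4290 N*m


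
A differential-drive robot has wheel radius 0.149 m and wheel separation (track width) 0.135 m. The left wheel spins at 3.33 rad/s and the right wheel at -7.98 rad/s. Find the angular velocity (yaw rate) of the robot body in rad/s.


omega = r*(wR - wL)/L = 0.149*(-7.98 - (3.33))/0.135 = -12.4829

-12.4829 rad/s


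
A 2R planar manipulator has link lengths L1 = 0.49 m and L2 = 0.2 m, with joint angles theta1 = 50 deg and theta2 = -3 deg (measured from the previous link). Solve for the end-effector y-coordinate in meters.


y = L1*sin(th1) + L2*sin(th1+th2) = 0.49*sin(50 deg) + 0.2*sin(47 deg) = 0.5216

0.5216 m


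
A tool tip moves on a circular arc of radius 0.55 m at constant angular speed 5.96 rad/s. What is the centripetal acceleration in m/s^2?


a_c = omega^2 * r = 5.96^2 * 0.55 = 19.5369

19.5369 m/s^2


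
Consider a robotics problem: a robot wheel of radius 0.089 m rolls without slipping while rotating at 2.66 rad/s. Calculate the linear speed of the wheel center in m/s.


v = omega * r = 2.66 * 0.089 = 0.2367

0.2367 m/s


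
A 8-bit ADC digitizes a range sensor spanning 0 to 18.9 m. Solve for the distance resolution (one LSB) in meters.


res = range / 2^n = 18.9/2^8 = 18.9/256 = 0.0738

0.0738 m


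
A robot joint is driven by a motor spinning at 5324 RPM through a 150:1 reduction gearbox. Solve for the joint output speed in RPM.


omega_joint = omega_motor / N = 5324 / 150 = 35.4933

35.4933 RPM


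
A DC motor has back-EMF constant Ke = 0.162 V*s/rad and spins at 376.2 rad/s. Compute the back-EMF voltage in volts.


V_emf = Ke * omega = 0.162*376.2 = 60.9444

60.9444 V


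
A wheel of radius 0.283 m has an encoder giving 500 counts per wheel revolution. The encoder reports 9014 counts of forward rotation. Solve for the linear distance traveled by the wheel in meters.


revs = 9014/500 = 18.028000
d = revs * 2*pi*r = 18.028000 * 2*pi*0.283 = 32.0563

32.0563 m


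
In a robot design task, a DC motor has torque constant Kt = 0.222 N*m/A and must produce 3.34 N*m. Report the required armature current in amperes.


I = tau / Kt = 3.34/0.222 = 15.0450

15.0450 A


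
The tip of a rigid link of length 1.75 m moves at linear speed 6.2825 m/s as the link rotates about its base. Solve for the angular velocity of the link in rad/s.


omega = v / L = 6.2825 / 1.75 = 3.5900

3.5900 rad/s


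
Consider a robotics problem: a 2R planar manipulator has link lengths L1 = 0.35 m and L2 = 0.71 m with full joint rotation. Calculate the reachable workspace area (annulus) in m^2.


r_max = L1 + L2 = 1.0600, r_min = |L1 - L2| = 0.3600
A = pi*(r_max^2 - r_min^2) = pi*(1.1236 - 0.1296) = 3.1227

3.1227 m^2


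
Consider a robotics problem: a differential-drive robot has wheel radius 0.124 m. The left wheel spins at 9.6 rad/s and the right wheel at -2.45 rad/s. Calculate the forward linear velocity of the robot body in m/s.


v = r*(wR + wL)/2 = 0.124*(-2.45 + 9.6)/2 = 0.4433

0.4433 m/s


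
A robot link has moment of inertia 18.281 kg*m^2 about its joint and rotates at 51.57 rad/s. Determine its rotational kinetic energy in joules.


KE = (1/2)*I*omega^2 = 0.5*18.281*51.57^2 = 24308.8389

24308.8389 J


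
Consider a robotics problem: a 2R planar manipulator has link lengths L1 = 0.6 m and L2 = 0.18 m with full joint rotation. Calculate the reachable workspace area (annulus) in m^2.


r_max = L1 + L2 = 0.7800, r_min = |L1 - L2| = 0.4200
A = pi*(r_max^2 - r_min^2) = pi*(0.6084 - 0.1764) = 1.3572

1.3572 m^2


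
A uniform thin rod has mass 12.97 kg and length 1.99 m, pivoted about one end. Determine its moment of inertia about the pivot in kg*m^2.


I = (1/3)*m*L^2 = (1/3)*12.97*1.99^2 = 17.1208

17.1208 kg*m^2


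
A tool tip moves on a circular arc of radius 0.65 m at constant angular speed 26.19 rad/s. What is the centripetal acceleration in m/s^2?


a_c = omega^2 * r = 26.19^2 * 0.65 = 445.8455

445.8455 m/s^2


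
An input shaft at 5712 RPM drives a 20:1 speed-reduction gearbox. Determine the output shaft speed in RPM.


omega_out = omega_in / N = 5712 / 20 = 285.6000

285.6000 RPM


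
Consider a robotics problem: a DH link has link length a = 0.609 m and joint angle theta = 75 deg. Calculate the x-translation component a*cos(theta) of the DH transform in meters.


a*cos(theta) = 0.609*cos(75 deg) = 0.1576

0.1576 m


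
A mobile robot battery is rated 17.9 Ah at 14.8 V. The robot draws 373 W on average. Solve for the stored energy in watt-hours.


E = capacity * V = 17.9*14.8 = 264.9200

264.9200 Wh


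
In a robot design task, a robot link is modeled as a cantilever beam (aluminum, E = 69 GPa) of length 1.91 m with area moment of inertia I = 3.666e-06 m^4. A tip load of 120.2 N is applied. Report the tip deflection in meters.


delta = F*L^3/(3*E*I) = 120.2*1.91^3/(3*6.900e+10*3.666e-06)
      = 837.5380942/758862 = 0.0011

0.0011 m


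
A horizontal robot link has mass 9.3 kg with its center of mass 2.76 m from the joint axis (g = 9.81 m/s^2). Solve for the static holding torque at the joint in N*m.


tau = m*g*L = 9.3 * 9.81 * 2.76 = 251.8031

251.8031 N*m


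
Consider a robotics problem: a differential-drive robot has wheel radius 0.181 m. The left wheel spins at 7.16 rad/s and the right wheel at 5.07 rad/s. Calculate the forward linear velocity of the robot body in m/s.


v = r*(wR + wL)/2 = 0.181*(5.07 + 7.16)/2 = 1.1068

1.1068 m/s


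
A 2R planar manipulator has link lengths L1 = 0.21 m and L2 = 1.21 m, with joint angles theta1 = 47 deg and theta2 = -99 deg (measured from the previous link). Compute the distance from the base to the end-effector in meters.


x = L1*cos(th1) + L2*cos(th1+th2) = 0.888170
y = L1*sin(th1) + L2*sin(th1+th2) = -0.799909
d = sqrt(x^2 + y^2) = sqrt(0.788846 + 0.639854) = 1.1953

1.1953 m


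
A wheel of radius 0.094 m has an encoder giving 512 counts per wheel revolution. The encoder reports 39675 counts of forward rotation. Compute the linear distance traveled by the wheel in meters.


revs = 39675/512 = 77.490234
d = revs * 2*pi*r = 77.490234 * 2*pi*0.094 = 45.7672

45.7672 m


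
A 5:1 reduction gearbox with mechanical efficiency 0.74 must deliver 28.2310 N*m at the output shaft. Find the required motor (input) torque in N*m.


tau_in = tau_out / (N * eta) = 28.2310 / (5 * 0.74) = 7.6300

7.6300 N*m


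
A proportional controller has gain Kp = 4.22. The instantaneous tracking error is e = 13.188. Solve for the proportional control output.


u_P = Kp * e = 4.22 * 13.188 = 55.6534

55.6534


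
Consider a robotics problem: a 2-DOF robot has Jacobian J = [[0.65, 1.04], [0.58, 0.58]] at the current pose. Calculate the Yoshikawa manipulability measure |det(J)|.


det(J) = 0.65*0.58 - (1.04)*(0.58) = -0.2262
|det(J)| = 0.2262

0.2262


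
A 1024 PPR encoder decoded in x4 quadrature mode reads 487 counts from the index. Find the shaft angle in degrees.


angle = counts * 360 / (PPR*4) = 487 * 360 / 4096 = 42.8027

42.8027 degrees


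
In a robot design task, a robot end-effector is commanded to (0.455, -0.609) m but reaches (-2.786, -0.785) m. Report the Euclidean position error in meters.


dx = -2.786 - (0.455) = -3.2410, dy = -0.785 - (-0.609) = -0.1760
err = sqrt(10.504081 + 0.030976) = 3.2458

3.2458 m


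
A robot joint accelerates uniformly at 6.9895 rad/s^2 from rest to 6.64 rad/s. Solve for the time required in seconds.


t = delta_omega / alpha = 6.64 / 6.9895 = 0.9500

0.9500 s


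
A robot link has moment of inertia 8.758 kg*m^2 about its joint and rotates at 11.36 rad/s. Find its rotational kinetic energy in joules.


KE = (1/2)*I*omega^2 = 0.5*8.758*11.36^2 = 565.1082

565.1082 J


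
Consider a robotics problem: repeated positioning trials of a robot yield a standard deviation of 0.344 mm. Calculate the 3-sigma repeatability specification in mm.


repeatability = 3*sigma = 3*0.344 = 1.0320

1.0320 mm


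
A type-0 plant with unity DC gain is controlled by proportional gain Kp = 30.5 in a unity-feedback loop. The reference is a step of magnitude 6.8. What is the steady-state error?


e_ss = R/(1 + Kp) = 6.8/(1 + 30.5) = 6.8/31.5000 = 0.2159

0.2159


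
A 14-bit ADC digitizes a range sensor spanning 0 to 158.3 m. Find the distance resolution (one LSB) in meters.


res = range / 2^n = 158.3/2^14 = 158.3/16384 = 0.0097

0.0097 m


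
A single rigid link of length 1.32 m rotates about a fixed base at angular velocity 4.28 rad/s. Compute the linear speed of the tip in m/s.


v = L*omega = 1.32 * 4.28 = 5.6496

5.6496 m/s


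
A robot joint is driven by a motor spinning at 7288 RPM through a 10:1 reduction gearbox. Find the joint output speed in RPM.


omega_joint = omega_motor / N = 7288 / 10 = 728.8000

728.8000 RPM


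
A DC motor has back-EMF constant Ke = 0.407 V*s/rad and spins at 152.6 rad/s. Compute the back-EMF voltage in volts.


V_emf = Ke * omega = 0.407*152.6 = 62.1082

62.1082 V


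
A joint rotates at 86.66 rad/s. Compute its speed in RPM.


RPM = 86.66 * 60/(2*pi) = 827.5420

827.5420 RPM


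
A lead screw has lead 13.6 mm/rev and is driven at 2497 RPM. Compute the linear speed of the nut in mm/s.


v = lead * (RPM/60) = 13.6*2497/60 = 565.9867

565.9867 mm/s


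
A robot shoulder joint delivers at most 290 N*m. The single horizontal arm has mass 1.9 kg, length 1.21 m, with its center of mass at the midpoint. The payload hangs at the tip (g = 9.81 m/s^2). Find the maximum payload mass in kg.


tau_arm = m_arm*g*(L/2) = 1.9*9.81*1.21/2 = 11.2766 N*m
tau_payload = tau_max - tau_arm = 290 - 11.2766 = 278.7234
m_payload = tau_payload / (g*L) = 278.7234 / (9.81*1.21) = 23.4811

23.4811 kg


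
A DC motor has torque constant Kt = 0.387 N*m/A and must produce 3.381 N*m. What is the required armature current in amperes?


I = tau / Kt = 3.381/0.387 = 8.7364

8.7364 A


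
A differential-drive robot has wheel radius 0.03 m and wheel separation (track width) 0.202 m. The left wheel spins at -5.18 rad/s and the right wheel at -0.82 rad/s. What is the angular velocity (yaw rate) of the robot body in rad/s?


omega = r*(wR - wL)/L = 0.03*(-0.82 - (-5.18))/0.202 = 0.6475

0.6475 rad/s


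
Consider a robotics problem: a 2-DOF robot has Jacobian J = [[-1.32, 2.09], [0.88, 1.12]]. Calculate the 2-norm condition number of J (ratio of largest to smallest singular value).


JJ^T eigenvalues: trace(JJ^T) = 8.1393, det(JJ^T) = det(J)^2 = 11.00646976
s_max^2 = (8.1393 + sqrt(22.22232545))/2 = 6.42667808
s_min^2 = (8.1393 - sqrt(22.22232545))/2 = 1.71262192
kappa = s_max/s_min = sqrt(6.42667808/1.71262192) = 1.9371

1.9371


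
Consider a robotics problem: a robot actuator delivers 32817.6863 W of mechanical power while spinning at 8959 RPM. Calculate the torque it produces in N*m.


omega = 8959 * 2*pi/60 = 938.184286 rad/s
tau = P / omega = 32817.6863 / 938.184286 = 34.9800

34.9800 N*m


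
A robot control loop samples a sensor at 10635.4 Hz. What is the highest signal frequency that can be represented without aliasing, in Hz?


f_max = f_s/2 = 10635.4/2 = 5317.7000

5317.7000 Hz


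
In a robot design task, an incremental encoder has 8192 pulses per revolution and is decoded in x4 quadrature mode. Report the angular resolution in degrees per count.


resolution = 360 / (PPR * 4) = 360 / 32768 = 0.0110

0.0110 degrees


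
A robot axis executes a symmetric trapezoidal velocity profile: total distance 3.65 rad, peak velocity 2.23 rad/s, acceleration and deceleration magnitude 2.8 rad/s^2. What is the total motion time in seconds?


t_acc = v/a = 2.23/2.8 = 0.796429 s
d_acc = v^2/(2a) = 0.888018 rad (each ramp)
d_cruise = 3.65 - 2*0.888018 = 1.873964 rad
t_cruise = 1.873964/2.23 = 0.840343 s
t_total = 2*0.796429 + 0.840343 = 2.4332

2.4332 s


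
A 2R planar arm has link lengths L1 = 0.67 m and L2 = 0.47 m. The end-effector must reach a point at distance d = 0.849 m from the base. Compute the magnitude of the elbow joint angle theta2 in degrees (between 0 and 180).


cos(th2) = (d^2 - L1^2 - L2^2)/(2*L1*L2) = (0.849^2 - 0.67^2 - 0.47^2)/(2*0.67*0.47) = 0.08097968
th2 = acos(0.08097968) = 85.3551 deg

85.3551 degrees


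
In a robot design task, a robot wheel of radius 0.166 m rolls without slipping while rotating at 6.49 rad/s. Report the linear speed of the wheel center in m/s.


v = omega * r = 6.49 * 0.166 = 1.0773

1.0773 m/s


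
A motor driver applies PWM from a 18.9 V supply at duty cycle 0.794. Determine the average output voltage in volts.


V_avg = V_supply * D = 18.9*0.794 = 15.0066

15.0066 V


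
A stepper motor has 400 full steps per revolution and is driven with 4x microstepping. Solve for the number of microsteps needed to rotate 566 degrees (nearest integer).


step_size = 360/(400*4) = 360/1600 = 0.225000 deg
n = 566/(360/1600) = 566*1600/360 = 2515.5556 -> 2516

2516 steps


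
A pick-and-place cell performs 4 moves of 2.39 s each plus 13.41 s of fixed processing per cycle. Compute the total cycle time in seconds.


T = 4*2.39 + 13.41 = 22.9700

22.9700 s


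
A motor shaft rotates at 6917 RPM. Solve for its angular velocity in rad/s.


omega = 6917 * 2*pi/60 = 724.3465

724.3465 rad/s


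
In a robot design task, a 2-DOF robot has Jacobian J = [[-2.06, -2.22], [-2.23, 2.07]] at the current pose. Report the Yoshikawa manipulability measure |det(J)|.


det(J) = -2.06*2.07 - (-2.22)*(-2.23) = -9.2148
|det(J)| = 9.2148

9.2148


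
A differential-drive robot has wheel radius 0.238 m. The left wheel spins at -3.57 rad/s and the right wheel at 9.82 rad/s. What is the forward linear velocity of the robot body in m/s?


v = r*(wR + wL)/2 = 0.238*(9.82 + -3.57)/2 = 0.7437

0.7437 m/s


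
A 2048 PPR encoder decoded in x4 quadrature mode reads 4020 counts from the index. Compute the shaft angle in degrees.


angle = counts * 360 / (PPR*4) = 4020 * 360 / 8192 = 176.6602

176.6602 degrees


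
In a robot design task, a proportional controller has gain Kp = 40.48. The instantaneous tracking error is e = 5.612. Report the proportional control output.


u_P = Kp * e = 40.48 * 5.612 = 227.1738

227.1738


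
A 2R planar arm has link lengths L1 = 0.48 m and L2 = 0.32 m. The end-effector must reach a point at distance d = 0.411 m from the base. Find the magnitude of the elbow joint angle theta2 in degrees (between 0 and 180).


cos(th2) = (d^2 - L1^2 - L2^2)/(2*L1*L2) = (0.411^2 - 0.48^2 - 0.32^2)/(2*0.48*0.32) = -0.53346029
th2 = acos(-0.53346029) = 122.2396 deg

122.2396 degrees


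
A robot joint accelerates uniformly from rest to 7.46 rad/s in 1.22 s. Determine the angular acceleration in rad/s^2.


alpha = delta_omega / t = 7.46 / 1.22 = 6.1148

6.1148 rad/s^2


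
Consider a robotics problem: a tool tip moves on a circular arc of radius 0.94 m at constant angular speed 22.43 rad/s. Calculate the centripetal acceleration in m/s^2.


a_c = omega^2 * r = 22.43^2 * 0.94 = 472.9186

472.9186 m/s^2


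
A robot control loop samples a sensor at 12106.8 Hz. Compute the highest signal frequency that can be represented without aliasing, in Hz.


f_max = f_s/2 = 12106.8/2 = 6053.4000

6053.4000 Hz


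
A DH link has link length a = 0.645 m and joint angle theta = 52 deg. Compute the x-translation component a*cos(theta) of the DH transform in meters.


a*cos(theta) = 0.645*cos(52 deg) = 0.3971

0.3971 m


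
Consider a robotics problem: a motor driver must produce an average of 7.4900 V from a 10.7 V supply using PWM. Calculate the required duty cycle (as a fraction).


D = V_avg/V_supply = 7.4900/10.7 = 0.7000

0.7000


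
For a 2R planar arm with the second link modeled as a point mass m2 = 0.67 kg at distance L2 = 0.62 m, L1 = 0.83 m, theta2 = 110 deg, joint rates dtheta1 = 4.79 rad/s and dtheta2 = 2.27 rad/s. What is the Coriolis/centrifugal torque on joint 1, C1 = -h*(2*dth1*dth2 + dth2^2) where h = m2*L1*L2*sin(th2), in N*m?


h = m2*L1*L2*sin(th2) = 0.67*0.83*0.62*sin(110 deg) = 0.323989
C1 = -h*(2*4.79*2.27 + 2.27^2) = -0.323989*26.8995 = -8.7151

-8.7151 N*m


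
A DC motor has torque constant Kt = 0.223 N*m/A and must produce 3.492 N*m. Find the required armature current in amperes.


I = tau / Kt = 3.492/0.223 = 15.6592

15.6592 A


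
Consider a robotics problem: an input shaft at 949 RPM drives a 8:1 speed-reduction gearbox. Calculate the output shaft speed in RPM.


omega_out = omega_in / N = 949 / 8 = 118.6250

118.6250 RPM


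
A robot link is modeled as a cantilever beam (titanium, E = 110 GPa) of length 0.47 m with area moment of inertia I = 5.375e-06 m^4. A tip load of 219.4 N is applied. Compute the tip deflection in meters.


delta = F*L^3/(3*E*I) = 219.4*0.47^3/(3*1.100e+11*5.375e-06)
      = 22.7787662/1773750 = 1.2842e-05

1.2842e-05 m


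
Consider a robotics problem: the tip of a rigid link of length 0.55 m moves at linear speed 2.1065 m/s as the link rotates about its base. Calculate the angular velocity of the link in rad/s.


omega = v / L = 2.1065 / 0.55 = 3.8300

3.8300 rad/s


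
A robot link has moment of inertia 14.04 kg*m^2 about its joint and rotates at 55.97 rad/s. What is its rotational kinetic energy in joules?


KE = (1/2)*I*omega^2 = 0.5*14.04*55.97^2 = 21991.1391

21991.1391 J


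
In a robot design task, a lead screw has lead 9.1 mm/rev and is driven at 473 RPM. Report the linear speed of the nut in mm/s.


v = lead * (RPM/60) = 9.1*473/60 = 71.7383

71.7383 mm/s


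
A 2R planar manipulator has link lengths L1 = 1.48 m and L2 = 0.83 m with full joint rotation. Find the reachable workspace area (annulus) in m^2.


r_max = L1 + L2 = 2.3100, r_min = |L1 - L2| = 0.6500
A = pi*(r_max^2 - r_min^2) = pi*(5.3361 - 0.4225) = 15.4365

15.4365 m^2


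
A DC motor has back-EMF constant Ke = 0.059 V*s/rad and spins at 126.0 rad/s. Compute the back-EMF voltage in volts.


V_emf = Ke * omega = 0.059*126.0 = 7.4340

7.4340 V


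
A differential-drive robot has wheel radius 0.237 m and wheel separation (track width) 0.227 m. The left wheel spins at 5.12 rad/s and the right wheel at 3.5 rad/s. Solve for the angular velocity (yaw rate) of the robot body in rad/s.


omega = r*(wR - wL)/L = 0.237*(3.5 - (5.12))/0.227 = -1.6914

-1.6914 rad/s


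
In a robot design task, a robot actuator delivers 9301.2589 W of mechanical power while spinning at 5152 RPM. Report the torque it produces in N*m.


omega = 5152 * 2*pi/60 = 539.516178 rad/s
tau = P / omega = 9301.2589 / 539.516178 = 17.2400

17.2400 N*m


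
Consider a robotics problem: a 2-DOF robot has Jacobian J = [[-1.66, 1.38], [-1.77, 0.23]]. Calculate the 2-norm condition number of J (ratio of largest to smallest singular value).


JJ^T eigenvalues: trace(JJ^T) = 7.8458, det(JJ^T) = det(J)^2 = 4.24689664
s_max^2 = (7.8458 + sqrt(44.56899108))/2 = 7.26090056
s_min^2 = (7.8458 - sqrt(44.56899108))/2 = 0.58489944
kappa = s_max/s_min = sqrt(7.26090056/0.58489944) = 3.5233

3.5233


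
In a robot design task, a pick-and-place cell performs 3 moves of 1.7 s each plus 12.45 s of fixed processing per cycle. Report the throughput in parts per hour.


T_cycle = 3*1.7 + 12.45 = 17.5500 s
rate = 3600/T = 205.1282

205.1282 parts/hour


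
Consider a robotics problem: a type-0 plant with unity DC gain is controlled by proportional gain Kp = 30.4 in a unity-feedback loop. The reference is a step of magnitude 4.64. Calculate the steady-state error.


e_ss = R/(1 + Kp) = 4.64/(1 + 30.4) = 4.64/31.4000 = 0.1478

0.1478


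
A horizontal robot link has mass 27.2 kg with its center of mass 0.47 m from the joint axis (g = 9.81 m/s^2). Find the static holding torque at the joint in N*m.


tau = m*g*L = 27.2 * 9.81 * 0.47 = 125.4110

125.4110 N*m


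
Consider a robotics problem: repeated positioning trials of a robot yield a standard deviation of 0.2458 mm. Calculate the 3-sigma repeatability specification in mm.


repeatability = 3*sigma = 3*0.2458 = 0.7374

0.7374 mm


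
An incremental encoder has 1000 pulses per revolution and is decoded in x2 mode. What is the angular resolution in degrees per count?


resolution = 360 / (PPR * 2) = 360 / 2000 = 0.1800

0.1800 degrees


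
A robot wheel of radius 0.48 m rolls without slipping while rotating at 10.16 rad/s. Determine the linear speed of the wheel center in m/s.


v = omega * r = 10.16 * 0.48 = 4.8768

4.8768 m/s


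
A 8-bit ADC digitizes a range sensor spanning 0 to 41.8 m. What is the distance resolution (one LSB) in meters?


res = range / 2^n = 41.8/2^8 = 41.8/256 = 0.1633

0.1633 m


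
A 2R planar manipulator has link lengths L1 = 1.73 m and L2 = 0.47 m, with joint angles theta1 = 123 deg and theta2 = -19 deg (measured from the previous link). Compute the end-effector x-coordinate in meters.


x = L1*cos(th1) + L2*cos(th1+th2) = 1.73*cos(123 deg) + 0.47*cos(104 deg) = -1.0559

-1.0559 m


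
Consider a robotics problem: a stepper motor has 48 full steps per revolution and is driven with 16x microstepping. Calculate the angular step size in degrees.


step = 360/(48*16) = 360/768 = 0.4688

0.4688 degrees


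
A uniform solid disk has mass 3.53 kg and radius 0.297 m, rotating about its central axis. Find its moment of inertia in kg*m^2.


I = (1/2)*m*R^2 = 0.5*3.53*0.297^2 = 0.1557

0.1557 kg*m^2


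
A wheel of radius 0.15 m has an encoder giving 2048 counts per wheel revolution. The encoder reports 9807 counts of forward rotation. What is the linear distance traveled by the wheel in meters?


revs = 9807/2048 = 4.788574
d = revs * 2*pi*r = 4.788574 * 2*pi*0.15 = 4.5131

4.5131 m
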